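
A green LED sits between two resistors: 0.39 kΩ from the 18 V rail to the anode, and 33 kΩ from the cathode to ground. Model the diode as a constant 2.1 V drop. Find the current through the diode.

I ≈ 0.48 mA

The two resistors are in series with the diode, so KVL gives 18 = I·0.39 + 2.1 + I·33.
I = (18 − 2.1) / (0.39 + 33) kΩ = 15.9 / 33.4 = 0.476 mA.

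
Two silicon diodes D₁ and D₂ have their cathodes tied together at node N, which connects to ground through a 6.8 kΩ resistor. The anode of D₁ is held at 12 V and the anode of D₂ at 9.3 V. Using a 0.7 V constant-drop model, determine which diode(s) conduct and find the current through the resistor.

Only D₁ conducts; I_R ≈ 1.7 mA

Assume both conduct. Then node N would need to be at both 12−0.7 = 11.3 V and 9.3−0.7 = 8.6 V, which is impossible.
Assume only D₁ conducts: V_N = 12 − 0.7 = 11.3 V, so I_R = 11.3/6.8 = 1.66 mA.
Check D₂: its anode-to-cathode voltage is 9.3 − 11.3 = -2 V < 0.7 V, so it is off. The assumption is consistent.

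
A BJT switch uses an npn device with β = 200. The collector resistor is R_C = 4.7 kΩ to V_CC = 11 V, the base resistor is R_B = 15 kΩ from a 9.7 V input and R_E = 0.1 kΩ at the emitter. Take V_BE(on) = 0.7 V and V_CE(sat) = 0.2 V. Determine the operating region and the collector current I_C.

saturation; I_C ≈ 2.2 mA

Assume active: I_B = (9.7 − 0.7)/(15 + 201×0.1) = 0.256 mA, I_C = β·I_B = 51.3 mA.
Then V_CE = 11 − 51.3×4.7 − 51.5×0.1 = -235 V < 0.2 V — the active assumption fails.
Re-solve with V_CE = 0.2 V. KCL at the emitter: V_E/R_E = (V_BB−0.7−V_E)/R_B + (V_CC−0.2−V_E)/R_C, giving V_E = 0.282 V.
I_C = (V_CC − 0.2 − V_E)/R_C = (10.8 − 0.282)/4.7 = 2.24 mA.
Check: I_B = (9 − 0.282)/15 = 0.581 mA, and β·I_B = 116 mA > I_C, confirming saturation.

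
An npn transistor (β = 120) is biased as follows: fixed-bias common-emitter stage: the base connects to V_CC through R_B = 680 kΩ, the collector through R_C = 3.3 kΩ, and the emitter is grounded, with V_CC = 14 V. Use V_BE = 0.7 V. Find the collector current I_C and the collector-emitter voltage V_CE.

I_C ≈ 2.3 mA, V_CE ≈ 6.3 V

Base loop: V_CC = I_B·R_B + V_BE, so I_B = (14 − 0.7)/680 kΩ = 0.0196 mA.
In the active region I_C = β·I_B = 120 × 0.0196 = 2.35 mA.
Collector loop: V_CE = V_CC − I_C·R_C = 14 − 2.35×3.3 = 6.25 V.
Since V_CE = 6.25 V > V_CE(sat) ≈ 0.2 V, the transistor is in the active region as assumed.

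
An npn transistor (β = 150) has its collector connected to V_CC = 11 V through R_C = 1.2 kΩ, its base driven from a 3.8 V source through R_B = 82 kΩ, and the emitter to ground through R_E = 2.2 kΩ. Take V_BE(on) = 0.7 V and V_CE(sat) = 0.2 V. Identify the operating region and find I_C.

active; I_C ≈ 1.1 mA

Assume active. Base-emitter loop: I_B = (V_BB − V_BE)/(R_B + (β+1)R_E) = (3.8 − 0.7)/(82 + 151×2.2) = 0.00748 mA.
I_C = β·I_B = 150×0.00748 = 1.12 mA.
V_CE = V_CC − I_C·R_C − I_E·R_E = 11 − 1.12×1.2 − 1.13×2.2 = 7.17 V > V_CE(sat), so the active-region assumption holds.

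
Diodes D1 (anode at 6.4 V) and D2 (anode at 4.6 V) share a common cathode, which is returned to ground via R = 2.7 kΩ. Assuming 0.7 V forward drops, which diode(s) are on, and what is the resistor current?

Only D1 conducts; I_R ≈ 2.1 mA

Assume both conduct. Then node N would need to be at both 6.4−0.7 = 5.7 V and 4.6−0.7 = 3.9 V, which is impossible.
Assume only D1 conducts: V_N = 6.4 − 0.7 = 5.7 V, so I_R = 5.7/2.7 = 2.11 mA.
Check D2: its anode-to-cathode voltage is 4.6 − 5.7 = -1.1 V < 0.7 V, so it is off. The assumption is consistent.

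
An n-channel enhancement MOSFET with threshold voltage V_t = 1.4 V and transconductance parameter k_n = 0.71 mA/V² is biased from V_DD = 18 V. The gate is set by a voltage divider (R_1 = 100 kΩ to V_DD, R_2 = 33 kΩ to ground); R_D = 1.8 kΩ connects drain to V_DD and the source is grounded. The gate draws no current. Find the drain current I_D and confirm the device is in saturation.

V_G = V_DD·R_2/(R_1+R_2) = 18×33/133 = 4.47 V. With the source grounded, V_GS = V_G = 4.47 V.
Assume saturation: I_D = (k_n/2)(V_GS − V_t)² = (0.71/2)×(4.47 − 1.4)² = 0.355×3.07² = 3.34 mA.
V_DS = V_DD − I_D·R_D = 18 − 3.34×1.8 = 12 V.
Saturation requires V_DS ≥ V_GS − V_t = 3.07 V; 12 ≥ 3.07 ✓.

I_D ≈ 3.3 mA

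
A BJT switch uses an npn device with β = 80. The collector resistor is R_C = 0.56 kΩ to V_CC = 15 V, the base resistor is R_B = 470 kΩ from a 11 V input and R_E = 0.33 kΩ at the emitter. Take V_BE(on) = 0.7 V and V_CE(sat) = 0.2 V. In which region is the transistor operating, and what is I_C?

active; I_C ≈ 1.7 mA

Assume active. Base-emitter loop: I_B = (V_BB − V_BE)/(R_B + (β+1)R_E) = (11 − 0.7)/(470 + 81×0.33) = 0.0207 mA.
I_C = β·I_B = 80×0.0207 = 1.66 mA.
V_CE = V_CC − I_C·R_C − I_E·R_E = 15 − 1.66×0.56 − 1.68×0.33 = 13.5 V > V_CE(sat), so the active-region assumption holds.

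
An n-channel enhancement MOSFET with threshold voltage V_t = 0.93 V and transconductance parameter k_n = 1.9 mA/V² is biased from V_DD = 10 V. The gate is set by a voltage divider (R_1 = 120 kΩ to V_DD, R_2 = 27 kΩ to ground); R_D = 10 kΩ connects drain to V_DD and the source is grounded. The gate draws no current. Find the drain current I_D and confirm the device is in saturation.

I_D ≈ 0.78 mA

V_G = V_DD·R_2/(R_1+R_2) = 10×27/147 = 1.84 V. With the source grounded, V_GS = V_G = 1.84 V.
Assume saturation: I_D = (k_n/2)(V_GS − V_t)² = (1.9/2)×(1.84 − 0.93)² = 0.95×0.907² = 0.781 mA.
V_DS = V_DD − I_D·R_D = 10 − 0.781×10 = 2.19 V.
Saturation requires V_DS ≥ V_GS − V_t = 0.907 V; 2.19 ≥ 0.907 ✓.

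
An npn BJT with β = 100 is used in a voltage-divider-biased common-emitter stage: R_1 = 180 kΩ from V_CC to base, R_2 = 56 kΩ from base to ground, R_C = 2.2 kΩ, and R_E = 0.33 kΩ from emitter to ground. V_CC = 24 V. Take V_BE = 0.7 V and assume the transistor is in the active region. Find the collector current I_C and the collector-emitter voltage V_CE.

I_C ≈ 6.6 mA, V_CE ≈ 7.4 V

Thevenize the base divider: V_Th = V_CC·R_2/(R_1+R_2) = 24×56/236 = 5.69 V, R_Th = R_1‖R_2 = 42.7 kΩ.
Base-emitter loop: V_Th = I_B·R_Th + V_BE + (β+1)I_B·R_E, so I_B = (5.69 − 0.7) / (42.7 + 101×0.33) = 0.0657 mA.
I_C = β·I_B = 100×0.0657 = 6.57 mA, and I_E = (β+1)I_B = 6.63 mA.
V_CE = V_CC − I_C·R_C − I_E·R_E = 24 − 6.57×2.2 − 6.63×0.33 = 7.36 V.
V_CE = 7.36 V > 0.2 V confirms active-region operation.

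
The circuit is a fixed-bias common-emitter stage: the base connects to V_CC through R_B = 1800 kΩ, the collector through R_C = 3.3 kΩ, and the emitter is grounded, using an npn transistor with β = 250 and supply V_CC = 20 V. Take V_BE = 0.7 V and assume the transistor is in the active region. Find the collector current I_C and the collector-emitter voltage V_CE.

Base loop: V_CC = I_B·R_B + V_BE, so I_B = (20 − 0.7)/1800 kΩ = 0.0107 mA.
In the active region I_C = β·I_B = 250 × 0.0107 = 2.68 mA.
Collector loop: V_CE = V_CC − I_C·R_C = 20 − 2.68×3.3 = 11.2 V.
Since V_CE = 11.2 V > V_CE(sat) ≈ 0.2 V, the transistor is in the active region as assumed.

I_C ≈ 2.7 mA, V_CE ≈ 11 V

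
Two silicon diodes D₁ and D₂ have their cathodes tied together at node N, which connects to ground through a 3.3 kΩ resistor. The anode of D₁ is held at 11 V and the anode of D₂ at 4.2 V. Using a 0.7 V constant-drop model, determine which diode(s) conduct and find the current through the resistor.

Only D₁ conducts; I_R ≈ 3.1 mA

Assume both conduct. Then node N would need to be at both 11−0.7 = 10.3 V and 4.2−0.7 = 3.5 V, which is impossible.
Assume only D₁ conducts: V_N = 11 − 0.7 = 10.3 V, so I_R = 10.3/3.3 = 3.12 mA.
Check D₂: its anode-to-cathode voltage is 4.2 − 10.3 = -6.1 V < 0.7 V, so it is off. The assumption is consistent.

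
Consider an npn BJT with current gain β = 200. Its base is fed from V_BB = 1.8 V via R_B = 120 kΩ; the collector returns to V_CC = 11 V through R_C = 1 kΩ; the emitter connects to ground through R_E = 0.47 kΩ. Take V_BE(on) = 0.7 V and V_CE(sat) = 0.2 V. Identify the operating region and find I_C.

Assume active. Base-emitter loop: I_B = (V_BB − V_BE)/(R_B + (β+1)R_E) = (1.8 − 0.7)/(120 + 201×0.47) = 0.00513 mA.
I_C = β·I_B = 200×0.00513 = 1.03 mA.
V_CE = V_CC − I_C·R_C − I_E·R_E = 11 − 1.03×1 − 1.03×0.47 = 9.49 V > V_CE(sat), so the active-region assumption holds.

active; I_C ≈ 1 mA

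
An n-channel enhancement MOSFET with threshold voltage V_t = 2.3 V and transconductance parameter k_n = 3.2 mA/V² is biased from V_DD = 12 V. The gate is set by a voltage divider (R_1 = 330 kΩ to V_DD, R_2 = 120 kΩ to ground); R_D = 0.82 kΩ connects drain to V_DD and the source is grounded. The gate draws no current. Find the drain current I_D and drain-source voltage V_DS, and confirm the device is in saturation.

I_D ≈ 1.3 mA, V_DS ≈ 11 V

V_G = V_DD·R_2/(R_1+R_2) = 12×120/450 = 3.2 V. With the source grounded, V_GS = V_G = 3.2 V.
Assume saturation: I_D = (k_n/2)(V_GS − V_t)² = (3.2/2)×(3.2 − 2.3)² = 1.6×0.9² = 1.3 mA.
V_DS = V_DD − I_D·R_D = 12 − 1.3×0.82 = 10.9 V.
Saturation requires V_DS ≥ V_GS − V_t = 0.9 V; 10.9 ≥ 0.9 ✓.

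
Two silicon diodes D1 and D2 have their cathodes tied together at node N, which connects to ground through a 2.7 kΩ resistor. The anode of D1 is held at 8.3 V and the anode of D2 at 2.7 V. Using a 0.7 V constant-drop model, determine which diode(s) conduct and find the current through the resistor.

Assume both conduct. Then node N would need to be at both 8.3−0.7 = 7.6 V and 2.7−0.7 = 2 V, which is impossible.
Assume only D1 conducts: V_N = 8.3 − 0.7 = 7.6 V, so I_R = 7.6/2.7 = 2.81 mA.
Check D2: its anode-to-cathode voltage is 2.7 − 7.6 = -4.9 V < 0.7 V, so it is off. The assumption is consistent.

Only D1 conducts; I_R ≈ 2.8 mA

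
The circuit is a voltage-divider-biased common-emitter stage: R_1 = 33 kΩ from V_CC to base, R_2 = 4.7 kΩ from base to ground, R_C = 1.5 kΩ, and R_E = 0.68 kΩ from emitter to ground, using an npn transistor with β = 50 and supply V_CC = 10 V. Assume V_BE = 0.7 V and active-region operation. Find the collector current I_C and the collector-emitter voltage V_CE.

I_C ≈ 0.7 mA, V_CE ≈ 8.5 V

Thevenize the base divider: V_Th = V_CC·R_2/(R_1+R_2) = 10×4.7/37.7 = 1.25 V, R_Th = R_1‖R_2 = 4.11 kΩ.
Base-emitter loop: V_Th = I_B·R_Th + V_BE + (β+1)I_B·R_E, so I_B = (1.25 − 0.7) / (4.11 + 51×0.68) = 0.0141 mA.
I_C = β·I_B = 50×0.0141 = 0.705 mA, and I_E = (β+1)I_B = 0.719 mA.
V_CE = V_CC − I_C·R_C − I_E·R_E = 10 − 0.705×1.5 − 0.719×0.68 = 8.45 V.
V_CE = 8.45 V > 0.2 V confirms active-region operation.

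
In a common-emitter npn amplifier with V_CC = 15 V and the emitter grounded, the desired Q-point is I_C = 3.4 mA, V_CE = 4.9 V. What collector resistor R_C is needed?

R_C ≈ 3 kΩ

Collector loop: V_CC = I_C·R_C + V_CE.
R_C = (V_CC − V_CE)/I_C = (15 − 4.9)/3.4 = 2.97 kΩ.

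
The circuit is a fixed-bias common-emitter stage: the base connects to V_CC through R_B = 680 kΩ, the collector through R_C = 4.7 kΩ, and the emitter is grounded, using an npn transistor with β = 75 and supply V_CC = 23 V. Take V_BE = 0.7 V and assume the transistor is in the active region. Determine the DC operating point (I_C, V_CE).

I_C ≈ 2.5 mA, V_CE ≈ 11 V

Base loop: V_CC = I_B·R_B + V_BE, so I_B = (23 − 0.7)/680 kΩ = 0.0328 mA.
In the active region I_C = β·I_B = 75 × 0.0328 = 2.46 mA.
Collector loop: V_CE = V_CC − I_C·R_C = 23 − 2.46×4.7 = 11.4 V.
Since V_CE = 11.4 V > V_CE(sat) ≈ 0.2 V, the transistor is in the active region as assumed.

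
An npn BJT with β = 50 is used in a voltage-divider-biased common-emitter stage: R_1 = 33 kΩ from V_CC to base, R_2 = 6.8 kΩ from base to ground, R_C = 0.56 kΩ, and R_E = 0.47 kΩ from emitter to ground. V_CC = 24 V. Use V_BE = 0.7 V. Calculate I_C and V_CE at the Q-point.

I_C ≈ 5.7 mA, V_CE ≈ 18 V

Thevenize the base divider: V_Th = V_CC·R_2/(R_1+R_2) = 24×6.8/39.8 = 4.1 V, R_Th = R_1‖R_2 = 5.64 kΩ.
Base-emitter loop: V_Th = I_B·R_Th + V_BE + (β+1)I_B·R_E, so I_B = (4.1 − 0.7) / (5.64 + 51×0.47) = 0.115 mA.
I_C = β·I_B = 50×0.115 = 5.74 mA, and I_E = (β+1)I_B = 5.86 mA.
V_CE = V_CC − I_C·R_C − I_E·R_E = 24 − 5.74×0.56 − 5.86×0.47 = 18 V.
V_CE = 18 V > 0.2 V confirms active-region operation.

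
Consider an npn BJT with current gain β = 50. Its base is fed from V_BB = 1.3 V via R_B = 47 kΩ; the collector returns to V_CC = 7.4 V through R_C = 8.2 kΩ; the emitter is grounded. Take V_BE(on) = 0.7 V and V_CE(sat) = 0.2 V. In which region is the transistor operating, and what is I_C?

active; I_C ≈ 0.64 mA

Assume active. Base-emitter loop: I_B = (V_BB − V_BE)/R_B = (1.3 − 0.7)/47 = 0.0128 mA.
I_C = β·I_B = 50×0.0128 = 0.638 mA.
V_CE = V_CC − I_C·R_C = 7.4 − 0.638×8.2 = 2.17 V > V_CE(sat), so the active-region assumption holds.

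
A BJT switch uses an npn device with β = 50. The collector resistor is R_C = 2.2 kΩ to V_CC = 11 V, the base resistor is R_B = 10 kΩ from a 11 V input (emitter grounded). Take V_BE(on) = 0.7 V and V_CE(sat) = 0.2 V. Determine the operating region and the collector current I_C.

saturation; I_C ≈ 4.9 mA

Assume active: I_B = (11 − 0.7)/10 = 1.03 mA, giving I_C = β·I_B = 51.5 mA.
But then V_CE = 11 − 51.5×2.2 = -102 V < V_CE(sat) = 0.2 V — impossible in the active region.
So the transistor is saturated. With V_CE = 0.2 V, I_C = (V_CC − 0.2)/R_C = 10.8/2.2 = 4.91 mA.
Check: β·I_B = 51.5 mA > I_C = 4.91 mA, confirming saturation.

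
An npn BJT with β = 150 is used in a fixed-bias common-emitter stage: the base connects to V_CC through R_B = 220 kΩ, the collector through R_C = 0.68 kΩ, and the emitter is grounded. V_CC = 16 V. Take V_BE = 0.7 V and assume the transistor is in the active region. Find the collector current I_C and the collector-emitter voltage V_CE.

Base loop: V_CC = I_B·R_B + V_BE, so I_B = (16 − 0.7)/220 kΩ = 0.0695 mA.
In the active region I_C = β·I_B = 150 × 0.0695 = 10.4 mA.
Collector loop: V_CE = V_CC − I_C·R_C = 16 − 10.4×0.68 = 8.91 V.
Since V_CE = 8.91 V > V_CE(sat) ≈ 0.2 V, the transistor is in the active region as assumed.

I_C ≈ 10 mA, V_CE ≈ 8.9 V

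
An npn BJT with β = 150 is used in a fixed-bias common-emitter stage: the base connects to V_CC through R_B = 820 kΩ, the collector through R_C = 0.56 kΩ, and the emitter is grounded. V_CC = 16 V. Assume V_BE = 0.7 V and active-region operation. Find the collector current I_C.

I_C ≈ 2.8 mA

Base loop: V_CC = I_B·R_B + V_BE, so I_B = (16 − 0.7)/820 kΩ = 0.0187 mA.
In the active region I_C = β·I_B = 150 × 0.0187 = 2.8 mA.
Collector loop: V_CE = V_CC − I_C·R_C = 16 − 2.8×0.56 = 14.4 V.
Since V_CE = 14.4 V > V_CE(sat) ≈ 0.2 V, the transistor is in the active region as assumed.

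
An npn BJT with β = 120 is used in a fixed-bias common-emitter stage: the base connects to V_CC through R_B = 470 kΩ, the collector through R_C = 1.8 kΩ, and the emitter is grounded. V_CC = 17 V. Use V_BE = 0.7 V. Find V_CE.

Base loop: V_CC = I_B·R_B + V_BE, so I_B = (17 − 0.7)/470 kΩ = 0.0347 mA.
In the active region I_C = β·I_B = 120 × 0.0347 = 4.16 mA.
Collector loop: V_CE = V_CC − I_C·R_C = 17 − 4.16×1.8 = 9.51 V.
Since V_CE = 9.51 V > V_CE(sat) ≈ 0.2 V, the transistor is in the active region as assumed.

V_CE ≈ 9.5 V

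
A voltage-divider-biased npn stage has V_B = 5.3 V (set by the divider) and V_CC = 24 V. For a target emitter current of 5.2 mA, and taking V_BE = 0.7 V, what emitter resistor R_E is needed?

V_E = V_B − V_BE = 5.3 − 0.7 = 4.6 V.
R_E = V_E / I_E = 4.6 / 5.2 = 0.885 kΩ.

R_E ≈ 0.88 kΩ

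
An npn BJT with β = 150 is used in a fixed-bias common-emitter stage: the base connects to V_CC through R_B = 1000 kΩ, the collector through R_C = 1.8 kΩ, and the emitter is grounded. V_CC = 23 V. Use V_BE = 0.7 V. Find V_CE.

Base loop: V_CC = I_B·R_B + V_BE, so I_B = (23 − 0.7)/1000 kΩ = 0.0223 mA.
In the active region I_C = β·I_B = 150 × 0.0223 = 3.35 mA.
Collector loop: V_CE = V_CC − I_C·R_C = 23 − 3.35×1.8 = 17 V.
Since V_CE = 17 V > V_CE(sat) ≈ 0.2 V, the transistor is in the active region as assumed.

V_CE ≈ 17 V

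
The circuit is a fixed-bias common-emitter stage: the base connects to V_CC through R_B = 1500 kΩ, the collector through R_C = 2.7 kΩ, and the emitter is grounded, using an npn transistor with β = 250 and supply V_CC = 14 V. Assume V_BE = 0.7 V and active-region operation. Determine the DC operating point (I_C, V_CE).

Base loop: V_CC = I_B·R_B + V_BE, so I_B = (14 − 0.7)/1500 kΩ = 0.00887 mA.
In the active region I_C = β·I_B = 250 × 0.00887 = 2.22 mA.
Collector loop: V_CE = V_CC − I_C·R_C = 14 − 2.22×2.7 = 8.02 V.
Since V_CE = 8.02 V > V_CE(sat) ≈ 0.2 V, the transistor is in the active region as assumed.

I_C ≈ 2.2 mA, V_CE ≈ 8 V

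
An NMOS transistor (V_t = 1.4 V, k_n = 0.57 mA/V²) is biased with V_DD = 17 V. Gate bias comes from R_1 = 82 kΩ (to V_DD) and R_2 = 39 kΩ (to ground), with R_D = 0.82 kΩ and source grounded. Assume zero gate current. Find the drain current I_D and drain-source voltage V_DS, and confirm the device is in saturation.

I_D ≈ 4.7 mA, V_DS ≈ 13 V

V_G = V_DD·R_2/(R_1+R_2) = 17×39/121 = 5.48 V. With the source grounded, V_GS = V_G = 5.48 V.
Assume saturation: I_D = (k_n/2)(V_GS − V_t)² = (0.57/2)×(5.48 − 1.4)² = 0.285×4.08² = 4.74 mA.
V_DS = V_DD − I_D·R_D = 17 − 4.74×0.82 = 13.1 V.
Saturation requires V_DS ≥ V_GS − V_t = 4.08 V; 13.1 ≥ 4.08 ✓.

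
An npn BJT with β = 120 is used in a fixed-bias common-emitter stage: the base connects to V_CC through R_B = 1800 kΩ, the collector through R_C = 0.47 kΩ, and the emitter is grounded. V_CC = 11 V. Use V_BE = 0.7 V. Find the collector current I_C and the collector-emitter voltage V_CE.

I_C ≈ 0.69 mA, V_CE ≈ 11 V

Base loop: V_CC = I_B·R_B + V_BE, so I_B = (11 − 0.7)/1800 kΩ = 0.00572 mA.
In the active region I_C = β·I_B = 120 × 0.00572 = 0.687 mA.
Collector loop: V_CE = V_CC − I_C·R_C = 11 − 0.687×0.47 = 10.7 V.
Since V_CE = 10.7 V > V_CE(sat) ≈ 0.2 V, the transistor is in the active region as assumed.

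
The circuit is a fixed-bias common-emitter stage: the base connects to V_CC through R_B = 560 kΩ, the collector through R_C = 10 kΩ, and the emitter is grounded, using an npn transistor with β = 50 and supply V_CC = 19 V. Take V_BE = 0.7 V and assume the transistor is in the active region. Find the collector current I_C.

I_C ≈ 1.6 mA

Base loop: V_CC = I_B·R_B + V_BE, so I_B = (19 − 0.7)/560 kΩ = 0.0327 mA.
In the active region I_C = β·I_B = 50 × 0.0327 = 1.63 mA.
Collector loop: V_CE = V_CC − I_C·R_C = 19 − 1.63×10 = 2.66 V.
Since V_CE = 2.66 V > V_CE(sat) ≈ 0.2 V, the transistor is in the active region as assumed.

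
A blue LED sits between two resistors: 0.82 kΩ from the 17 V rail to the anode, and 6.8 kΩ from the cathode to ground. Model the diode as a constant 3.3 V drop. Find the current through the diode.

The two resistors are in series with the diode, so KVL gives 17 = I·0.82 + 3.3 + I·6.8.
I = (17 − 3.3) / (0.82 + 6.8) kΩ = 13.7 / 7.62 = 1.8 mA.

I ≈ 1.8 mA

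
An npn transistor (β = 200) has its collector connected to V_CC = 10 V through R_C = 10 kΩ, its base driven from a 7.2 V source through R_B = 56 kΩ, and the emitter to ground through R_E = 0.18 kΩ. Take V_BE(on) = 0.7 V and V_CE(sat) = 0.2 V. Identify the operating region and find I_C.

Assume active: I_B = (7.2 − 0.7)/(56 + 201×0.18) = 0.0705 mA, I_C = β·I_B = 14.1 mA.
Then V_CE = 10 − 14.1×10 − 14.2×0.18 = -134 V < 0.2 V — the active assumption fails.
Re-solve with V_CE = 0.2 V. KCL at the emitter: V_E/R_E = (V_BB−0.7−V_E)/R_B + (V_CC−0.2−V_E)/R_C, giving V_E = 0.193 V.
I_C = (V_CC − 0.2 − V_E)/R_C = (9.8 − 0.193)/10 = 0.961 mA.
Check: I_B = (6.5 − 0.193)/56 = 0.113 mA, and β·I_B = 22.5 mA > I_C, confirming saturation.

saturation; I_C ≈ 0.96 mA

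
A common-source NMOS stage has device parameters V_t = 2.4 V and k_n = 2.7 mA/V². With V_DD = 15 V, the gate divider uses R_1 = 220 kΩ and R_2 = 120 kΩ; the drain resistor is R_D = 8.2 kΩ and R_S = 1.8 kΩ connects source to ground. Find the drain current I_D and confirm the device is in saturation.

V_G = V_DD·R_2/(R_1+R_2) = 15×120/340 = 5.29 V.
Assume saturation: I_D = (k_n/2)(V_GS − V_t)² with V_GS = V_G − I_D·R_S = 5.29 − 1.8·I_D.
Substituting gives 4.37·I_D² − 15.1·I_D + 11.3 = 0, with roots I_D = 1.11 or 2.34 mA.
The root I_D = 2.34 mA gives V_GS = 1.08 V ≤ V_t, so take I_D = 1.11 mA.
Then V_GS = 3.3 V and V_DS = V_DD − I_D(R_D+R_S) = 15 − 1.11×10 = 3.95 V.
Saturation requires V_DS ≥ V_GS − V_t = 0.905 V; 3.95 ≥ 0.905 ✓.

I_D ≈ 1.1 mA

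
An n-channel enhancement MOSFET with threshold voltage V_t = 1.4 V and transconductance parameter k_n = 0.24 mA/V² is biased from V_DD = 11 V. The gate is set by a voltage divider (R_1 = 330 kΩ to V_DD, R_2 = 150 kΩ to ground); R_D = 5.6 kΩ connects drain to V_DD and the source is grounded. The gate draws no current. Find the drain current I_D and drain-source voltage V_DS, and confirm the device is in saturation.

I_D ≈ 0.5 mA, V_DS ≈ 8.2 V

V_G = V_DD·R_2/(R_1+R_2) = 11×150/480 = 3.44 V. With the source grounded, V_GS = V_G = 3.44 V.
Assume saturation: I_D = (k_n/2)(V_GS − V_t)² = (0.24/2)×(3.44 − 1.4)² = 0.12×2.04² = 0.498 mA.
V_DS = V_DD − I_D·R_D = 11 − 0.498×5.6 = 8.21 V.
Saturation requires V_DS ≥ V_GS − V_t = 2.04 V; 8.21 ≥ 2.04 ✓.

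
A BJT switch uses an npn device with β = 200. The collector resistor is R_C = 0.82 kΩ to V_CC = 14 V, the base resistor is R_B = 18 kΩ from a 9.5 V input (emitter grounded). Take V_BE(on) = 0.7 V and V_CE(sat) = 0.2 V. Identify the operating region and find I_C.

Assume active: I_B = (9.5 − 0.7)/18 = 0.489 mA, giving I_C = β·I_B = 97.8 mA.
But then V_CE = 14 − 97.8×0.82 = -66.2 V < V_CE(sat) = 0.2 V — impossible in the active region.
So the transistor is saturated. With V_CE = 0.2 V, I_C = (V_CC − 0.2)/R_C = 13.8/0.82 = 16.8 mA.
Check: β·I_B = 97.8 mA > I_C = 16.8 mA, confirming saturation.

saturation; I_C ≈ 17 mA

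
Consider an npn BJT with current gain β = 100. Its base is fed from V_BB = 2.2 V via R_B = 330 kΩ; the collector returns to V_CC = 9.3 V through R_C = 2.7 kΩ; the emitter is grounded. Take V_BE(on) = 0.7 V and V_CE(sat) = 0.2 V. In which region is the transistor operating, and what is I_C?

active; I_C ≈ 0.45 mA

Assume active. Base-emitter loop: I_B = (V_BB − V_BE)/R_B = (2.2 − 0.7)/330 = 0.00455 mA.
I_C = β·I_B = 100×0.00455 = 0.455 mA.
V_CE = V_CC − I_C·R_C = 9.3 − 0.455×2.7 = 8.07 V > V_CE(sat), so the active-region assumption holds.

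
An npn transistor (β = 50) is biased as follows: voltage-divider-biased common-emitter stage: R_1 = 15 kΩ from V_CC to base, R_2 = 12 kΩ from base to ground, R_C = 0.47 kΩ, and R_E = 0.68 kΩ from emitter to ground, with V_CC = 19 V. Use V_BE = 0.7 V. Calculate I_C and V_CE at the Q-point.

Thevenize the base divider: V_Th = V_CC·R_2/(R_1+R_2) = 19×12/27 = 8.44 V, R_Th = R_1‖R_2 = 6.67 kΩ.
Base-emitter loop: V_Th = I_B·R_Th + V_BE + (β+1)I_B·R_E, so I_B = (8.44 − 0.7) / (6.67 + 51×0.68) = 0.187 mA.
I_C = β·I_B = 50×0.187 = 9.37 mA, and I_E = (β+1)I_B = 9.55 mA.
V_CE = V_CC − I_C·R_C − I_E·R_E = 19 − 9.37×0.47 − 9.55×0.68 = 8.1 V.
V_CE = 8.1 V > 0.2 V confirms active-region operation.

I_C ≈ 9.4 mA, V_CE ≈ 8.1 V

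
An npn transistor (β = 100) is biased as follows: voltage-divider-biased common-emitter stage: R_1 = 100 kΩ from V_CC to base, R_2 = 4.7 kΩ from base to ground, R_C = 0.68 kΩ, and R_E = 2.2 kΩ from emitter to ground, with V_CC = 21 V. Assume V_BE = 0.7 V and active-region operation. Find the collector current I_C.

Thevenize the base divider: V_Th = V_CC·R_2/(R_1+R_2) = 21×4.7/105 = 0.943 V, R_Th = R_1‖R_2 = 4.49 kΩ.
Base-emitter loop: V_Th = I_B·R_Th + V_BE + (β+1)I_B·R_E, so I_B = (0.943 − 0.7) / (4.49 + 101×2.2) = 0.00107 mA.
I_C = β·I_B = 100×0.00107 = 0.107 mA, and I_E = (β+1)I_B = 0.108 mA.
V_CE = V_CC − I_C·R_C − I_E·R_E = 21 − 0.107×0.68 − 0.108×2.2 = 20.7 V.
V_CE = 20.7 V > 0.2 V confirms active-region operation.

I_C ≈ 0.11 mA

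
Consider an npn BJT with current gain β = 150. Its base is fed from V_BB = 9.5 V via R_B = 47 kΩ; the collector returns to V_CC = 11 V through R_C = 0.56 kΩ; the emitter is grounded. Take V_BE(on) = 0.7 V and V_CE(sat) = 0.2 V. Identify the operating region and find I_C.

Assume active: I_B = (9.5 − 0.7)/47 = 0.187 mA, giving I_C = β·I_B = 28.1 mA.
But then V_CE = 11 − 28.1×0.56 = -4.73 V < V_CE(sat) = 0.2 V — impossible in the active region.
So the transistor is saturated. With V_CE = 0.2 V, I_C = (V_CC − 0.2)/R_C = 10.8/0.56 = 19.3 mA.
Check: β·I_B = 28.1 mA > I_C = 19.3 mA, confirming saturation.

saturation; I_C ≈ 19 mA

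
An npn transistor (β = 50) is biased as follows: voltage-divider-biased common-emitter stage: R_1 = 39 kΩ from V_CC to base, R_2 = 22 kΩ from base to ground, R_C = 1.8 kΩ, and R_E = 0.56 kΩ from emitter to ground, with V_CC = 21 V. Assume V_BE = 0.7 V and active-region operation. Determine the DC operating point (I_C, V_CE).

Thevenize the base divider: V_Th = V_CC·R_2/(R_1+R_2) = 21×22/61 = 7.57 V, R_Th = R_1‖R_2 = 14.1 kΩ.
Base-emitter loop: V_Th = I_B·R_Th + V_BE + (β+1)I_B·R_E, so I_B = (7.57 − 0.7) / (14.1 + 51×0.56) = 0.161 mA.
I_C = β·I_B = 50×0.161 = 8.06 mA, and I_E = (β+1)I_B = 8.22 mA.
V_CE = V_CC − I_C·R_C − I_E·R_E = 21 − 8.06×1.8 − 8.22×0.56 = 1.88 V.
V_CE = 1.88 V > 0.2 V confirms active-region operation.

I_C ≈ 8.1 mA, V_CE ≈ 1.9 V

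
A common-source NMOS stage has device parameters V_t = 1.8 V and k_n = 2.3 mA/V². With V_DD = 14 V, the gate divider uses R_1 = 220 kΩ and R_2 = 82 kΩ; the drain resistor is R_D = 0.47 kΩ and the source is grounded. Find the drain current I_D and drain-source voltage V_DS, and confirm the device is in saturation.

V_G = V_DD·R_2/(R_1+R_2) = 14×82/302 = 3.8 V. With the source grounded, V_GS = V_G = 3.8 V.
Assume saturation: I_D = (k_n/2)(V_GS − V_t)² = (2.3/2)×(3.8 − 1.8)² = 1.15×2² = 4.61 mA.
V_DS = V_DD − I_D·R_D = 14 − 4.61×0.47 = 11.8 V.
Saturation requires V_DS ≥ V_GS − V_t = 2 V; 11.8 ≥ 2 ✓.

I_D ≈ 4.6 mA, V_DS ≈ 12 V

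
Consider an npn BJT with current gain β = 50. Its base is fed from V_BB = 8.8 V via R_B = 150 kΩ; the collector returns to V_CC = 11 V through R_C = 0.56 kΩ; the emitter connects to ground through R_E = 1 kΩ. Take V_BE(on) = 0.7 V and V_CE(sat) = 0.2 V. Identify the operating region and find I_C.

Assume active. Base-emitter loop: I_B = (V_BB − V_BE)/(R_B + (β+1)R_E) = (8.8 − 0.7)/(150 + 51×1) = 0.0403 mA.
I_C = β·I_B = 50×0.0403 = 2.01 mA.
V_CE = V_CC − I_C·R_C − I_E·R_E = 11 − 2.01×0.56 − 2.06×1 = 7.82 V > V_CE(sat), so the active-region assumption holds.

active; I_C ≈ 2 mA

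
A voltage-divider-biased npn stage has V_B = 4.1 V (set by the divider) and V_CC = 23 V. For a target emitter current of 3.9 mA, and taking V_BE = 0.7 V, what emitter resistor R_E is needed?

R_E ≈ 0.87 kΩ

V_E = V_B − V_BE = 4.1 − 0.7 = 3.4 V.
R_E = V_E / I_E = 3.4 / 3.9 = 0.872 kΩ.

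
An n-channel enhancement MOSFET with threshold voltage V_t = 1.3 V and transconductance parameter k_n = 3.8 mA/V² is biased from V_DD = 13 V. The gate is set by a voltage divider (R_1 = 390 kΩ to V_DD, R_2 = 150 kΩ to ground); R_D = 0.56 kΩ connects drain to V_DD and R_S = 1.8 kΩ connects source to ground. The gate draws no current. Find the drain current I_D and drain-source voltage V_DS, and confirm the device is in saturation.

I_D ≈ 0.9 mA, V_DS ≈ 11 V

V_G = V_DD·R_2/(R_1+R_2) = 13×150/540 = 3.61 V.
Assume saturation: I_D = (k_n/2)(V_GS − V_t)² with V_GS = V_G − I_D·R_S = 3.61 − 1.8·I_D.
Substituting gives 6.16·I_D² − 16.8·I_D + 10.1 = 0, with roots I_D = 0.901 or 1.83 mA.
The root I_D = 1.83 mA gives V_GS = 0.319 V ≤ V_t, so take I_D = 0.901 mA.
Then V_GS = 1.99 V and V_DS = V_DD − I_D(R_D+R_S) = 13 − 0.901×2.36 = 10.9 V.
Saturation requires V_DS ≥ V_GS − V_t = 0.689 V; 10.9 ≥ 0.689 ✓.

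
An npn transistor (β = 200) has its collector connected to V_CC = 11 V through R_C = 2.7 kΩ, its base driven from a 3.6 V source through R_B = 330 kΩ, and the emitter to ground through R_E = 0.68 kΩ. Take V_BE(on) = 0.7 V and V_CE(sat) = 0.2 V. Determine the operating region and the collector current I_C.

active; I_C ≈ 1.2 mA

Assume active. Base-emitter loop: I_B = (V_BB − V_BE)/(R_B + (β+1)R_E) = (3.6 − 0.7)/(330 + 201×0.68) = 0.00621 mA.
I_C = β·I_B = 200×0.00621 = 1.24 mA.
V_CE = V_CC − I_C·R_C − I_E·R_E = 11 − 1.24×2.7 − 1.25×0.68 = 6.8 V > V_CE(sat), so the active-region assumption holds.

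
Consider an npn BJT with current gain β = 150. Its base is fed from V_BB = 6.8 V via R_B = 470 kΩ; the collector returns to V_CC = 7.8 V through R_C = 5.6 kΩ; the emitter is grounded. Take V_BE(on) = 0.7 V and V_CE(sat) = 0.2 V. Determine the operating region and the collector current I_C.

Assume active: I_B = (6.8 − 0.7)/470 = 0.013 mA, giving I_C = β·I_B = 1.95 mA.
But then V_CE = 7.8 − 1.95×5.6 = -3.1 V < V_CE(sat) = 0.2 V — impossible in the active region.
So the transistor is saturated. With V_CE = 0.2 V, I_C = (V_CC − 0.2)/R_C = 7.6/5.6 = 1.36 mA.
Check: β·I_B = 1.95 mA > I_C = 1.36 mA, confirming saturation.

saturation; I_C ≈ 1.4 mA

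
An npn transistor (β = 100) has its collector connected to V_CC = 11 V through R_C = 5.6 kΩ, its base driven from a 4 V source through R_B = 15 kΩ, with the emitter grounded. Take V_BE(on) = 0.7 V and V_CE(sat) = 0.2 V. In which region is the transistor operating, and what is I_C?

saturation; I_C ≈ 1.9 mA

Assume active: I_B = (4 − 0.7)/15 = 0.22 mA, giving I_C = β·I_B = 22 mA.
But then V_CE = 11 − 22×5.6 = -112 V < V_CE(sat) = 0.2 V — impossible in the active region.
So the transistor is saturated. With V_CE = 0.2 V, I_C = (V_CC − 0.2)/R_C = 10.8/5.6 = 1.93 mA.
Check: β·I_B = 22 mA > I_C = 1.93 mA, confirming saturation.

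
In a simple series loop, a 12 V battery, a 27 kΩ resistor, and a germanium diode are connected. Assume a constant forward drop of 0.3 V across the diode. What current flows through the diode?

I ≈ 0.43 mA

KVL around the loop: 12 = V_D + I·R = 0.3 + I × 27 kΩ.
So I = (12 − 0.3) / 27 kΩ = 11.7 / 27 = 0.433 mA.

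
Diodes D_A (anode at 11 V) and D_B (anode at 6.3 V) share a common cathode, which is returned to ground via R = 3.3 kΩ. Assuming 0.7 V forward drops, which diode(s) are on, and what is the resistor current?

Only D_A conducts; I_R ≈ 3.1 mA

Assume both conduct. Then node N would need to be at both 11−0.7 = 10.3 V and 6.3−0.7 = 5.6 V, which is impossible.
Assume only D_A conducts: V_N = 11 − 0.7 = 10.3 V, so I_R = 10.3/3.3 = 3.12 mA.
Check D_B: its anode-to-cathode voltage is 6.3 − 10.3 = -4 V < 0.7 V, so it is off. The assumption is consistent.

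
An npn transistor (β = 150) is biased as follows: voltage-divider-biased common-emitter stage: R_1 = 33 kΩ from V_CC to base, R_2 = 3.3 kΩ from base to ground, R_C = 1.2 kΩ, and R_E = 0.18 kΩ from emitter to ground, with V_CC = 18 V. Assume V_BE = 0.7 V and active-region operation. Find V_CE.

V_CE ≈ 12 V

Thevenize the base divider: V_Th = V_CC·R_2/(R_1+R_2) = 18×3.3/36.3 = 1.64 V, R_Th = R_1‖R_2 = 3 kΩ.
Base-emitter loop: V_Th = I_B·R_Th + V_BE + (β+1)I_B·R_E, so I_B = (1.64 − 0.7) / (3 + 151×0.18) = 0.031 mA.
I_C = β·I_B = 150×0.031 = 4.65 mA, and I_E = (β+1)I_B = 4.68 mA.
V_CE = V_CC − I_C·R_C − I_E·R_E = 18 − 4.65×1.2 − 4.68×0.18 = 11.6 V.
V_CE = 11.6 V > 0.2 V confirms active-region operation.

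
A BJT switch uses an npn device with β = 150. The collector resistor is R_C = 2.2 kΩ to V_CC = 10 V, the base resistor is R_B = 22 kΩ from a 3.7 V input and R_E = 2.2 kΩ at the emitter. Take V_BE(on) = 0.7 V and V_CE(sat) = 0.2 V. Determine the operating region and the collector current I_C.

active; I_C ≈ 1.3 mA

Assume active. Base-emitter loop: I_B = (V_BB − V_BE)/(R_B + (β+1)R_E) = (3.7 − 0.7)/(22 + 151×2.2) = 0.00847 mA.
I_C = β·I_B = 150×0.00847 = 1.27 mA.
V_CE = V_CC − I_C·R_C − I_E·R_E = 10 − 1.27×2.2 − 1.28×2.2 = 4.39 V > V_CE(sat), so the active-region assumption holds.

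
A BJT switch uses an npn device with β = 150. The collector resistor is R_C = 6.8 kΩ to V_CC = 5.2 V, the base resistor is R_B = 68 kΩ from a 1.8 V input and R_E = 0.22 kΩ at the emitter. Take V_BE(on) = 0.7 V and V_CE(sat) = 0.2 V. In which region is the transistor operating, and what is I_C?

Assume active: I_B = (1.8 − 0.7)/(68 + 151×0.22) = 0.0109 mA, I_C = β·I_B = 1.63 mA.
Then V_CE = 5.2 − 1.63×6.8 − 1.64×0.22 = -6.25 V < 0.2 V — the active assumption fails.
Re-solve with V_CE = 0.2 V. KCL at the emitter: V_E/R_E = (V_BB−0.7−V_E)/R_B + (V_CC−0.2−V_E)/R_C, giving V_E = 0.16 V.
I_C = (V_CC − 0.2 − V_E)/R_C = (5 − 0.16)/6.8 = 0.712 mA.
Check: I_B = (1.1 − 0.16)/68 = 0.0138 mA, and β·I_B = 2.07 mA > I_C, confirming saturation.

saturation; I_C ≈ 0.71 mA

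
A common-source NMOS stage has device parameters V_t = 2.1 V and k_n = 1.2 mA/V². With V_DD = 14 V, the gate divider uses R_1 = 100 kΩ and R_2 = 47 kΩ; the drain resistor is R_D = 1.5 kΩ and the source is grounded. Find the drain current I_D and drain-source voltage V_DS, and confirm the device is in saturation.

I_D ≈ 3.4 mA, V_DS ≈ 8.9 V

V_G = V_DD·R_2/(R_1+R_2) = 14×47/147 = 4.48 V. With the source grounded, V_GS = V_G = 4.48 V.
Assume saturation: I_D = (k_n/2)(V_GS − V_t)² = (1.2/2)×(4.48 − 2.1)² = 0.6×2.38² = 3.39 mA.
V_DS = V_DD − I_D·R_D = 14 − 3.39×1.5 = 8.92 V.
Saturation requires V_DS ≥ V_GS − V_t = 2.38 V; 8.92 ≥ 2.38 ✓.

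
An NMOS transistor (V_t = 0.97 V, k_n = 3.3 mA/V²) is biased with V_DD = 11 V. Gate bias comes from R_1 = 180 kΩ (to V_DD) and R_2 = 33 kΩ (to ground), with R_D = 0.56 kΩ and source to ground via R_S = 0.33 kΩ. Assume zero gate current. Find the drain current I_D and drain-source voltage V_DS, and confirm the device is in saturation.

I_D ≈ 0.52 mA, V_DS ≈ 11 V

V_G = V_DD·R_2/(R_1+R_2) = 11×33/213 = 1.7 V.
Assume saturation: I_D = (k_n/2)(V_GS − V_t)² with V_GS = V_G − I_D·R_S = 1.7 − 0.33·I_D.
Substituting gives 0.18·I_D² − 1.8·I_D + 0.889 = 0, with roots I_D = 0.521 or 9.49 mA.
The root I_D = 9.49 mA gives V_GS = -1.43 V ≤ V_t, so take I_D = 0.521 mA.
Then V_GS = 1.53 V and V_DS = V_DD − I_D(R_D+R_S) = 11 − 0.521×0.89 = 10.5 V.
Saturation requires V_DS ≥ V_GS − V_t = 0.562 V; 10.5 ≥ 0.562 ✓.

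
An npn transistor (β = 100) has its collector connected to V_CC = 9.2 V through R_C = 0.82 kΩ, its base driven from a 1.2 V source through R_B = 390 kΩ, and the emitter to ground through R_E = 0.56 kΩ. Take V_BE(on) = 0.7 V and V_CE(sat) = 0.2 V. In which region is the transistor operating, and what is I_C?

active; I_C ≈ 0.11 mA

Assume active. Base-emitter loop: I_B = (V_BB − V_BE)/(R_B + (β+1)R_E) = (1.2 − 0.7)/(390 + 101×0.56) = 0.00112 mA.
I_C = β·I_B = 100×0.00112 = 0.112 mA.
V_CE = V_CC − I_C·R_C − I_E·R_E = 9.2 − 0.112×0.82 − 0.113×0.56 = 9.04 V > V_CE(sat), so the active-region assumption holds.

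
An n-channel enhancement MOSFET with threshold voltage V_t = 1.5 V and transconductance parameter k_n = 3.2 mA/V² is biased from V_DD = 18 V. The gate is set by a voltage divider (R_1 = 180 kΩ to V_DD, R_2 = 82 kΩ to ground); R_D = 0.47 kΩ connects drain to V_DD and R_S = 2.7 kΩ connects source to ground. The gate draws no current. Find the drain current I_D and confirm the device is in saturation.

I_D ≈ 1.2 mA

V_G = V_DD·R_2/(R_1+R_2) = 18×82/262 = 5.63 V.
Assume saturation: I_D = (k_n/2)(V_GS − V_t)² with V_GS = V_G − I_D·R_S = 5.63 − 2.7·I_D.
Substituting gives 11.7·I_D² − 36.7·I_D + 27.3 = 0, with roots I_D = 1.21 or 1.94 mA.
The root I_D = 1.94 mA gives V_GS = 0.399 V ≤ V_t, so take I_D = 1.21 mA.
Then V_GS = 2.37 V and V_DS = V_DD − I_D(R_D+R_S) = 18 − 1.21×3.17 = 14.2 V.
Saturation requires V_DS ≥ V_GS − V_t = 0.869 V; 14.2 ≥ 0.869 ✓.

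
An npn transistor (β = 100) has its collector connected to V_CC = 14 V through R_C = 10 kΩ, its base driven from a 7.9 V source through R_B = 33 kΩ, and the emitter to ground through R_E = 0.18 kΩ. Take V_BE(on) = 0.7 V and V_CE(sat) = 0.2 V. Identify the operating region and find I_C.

saturation; I_C ≈ 1.4 mA

Assume active: I_B = (7.9 − 0.7)/(33 + 101×0.18) = 0.141 mA, I_C = β·I_B = 14.1 mA.
Then V_CE = 14 − 14.1×10 − 14.2×0.18 = -129 V < 0.2 V — the active assumption fails.
Re-solve with V_CE = 0.2 V. KCL at the emitter: V_E/R_E = (V_BB−0.7−V_E)/R_B + (V_CC−0.2−V_E)/R_C, giving V_E = 0.281 V.
I_C = (V_CC − 0.2 − V_E)/R_C = (13.8 − 0.281)/10 = 1.35 mA.
Check: I_B = (7.2 − 0.281)/33 = 0.21 mA, and β·I_B = 21 mA > I_C, confirming saturation.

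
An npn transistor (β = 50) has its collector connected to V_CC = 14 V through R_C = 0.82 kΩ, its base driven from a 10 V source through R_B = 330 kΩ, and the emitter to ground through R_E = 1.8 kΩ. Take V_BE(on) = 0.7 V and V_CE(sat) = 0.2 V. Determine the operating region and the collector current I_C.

Assume active. Base-emitter loop: I_B = (V_BB − V_BE)/(R_B + (β+1)R_E) = (10 − 0.7)/(330 + 51×1.8) = 0.022 mA.
I_C = β·I_B = 50×0.022 = 1.1 mA.
V_CE = V_CC − I_C·R_C − I_E·R_E = 14 − 1.1×0.82 − 1.12×1.8 = 11.1 V > V_CE(sat), so the active-region assumption holds.

active; I_C ≈ 1.1 mA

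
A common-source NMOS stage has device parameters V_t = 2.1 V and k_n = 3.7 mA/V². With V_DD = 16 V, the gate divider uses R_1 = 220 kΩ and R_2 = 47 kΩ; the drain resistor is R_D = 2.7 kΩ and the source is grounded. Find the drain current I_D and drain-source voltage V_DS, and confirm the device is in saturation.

I_D ≈ 0.95 mA, V_DS ≈ 13 V

V_G = V_DD·R_2/(R_1+R_2) = 16×47/267 = 2.82 V. With the source grounded, V_GS = V_G = 2.82 V.
Assume saturation: I_D = (k_n/2)(V_GS − V_t)² = (3.7/2)×(2.82 − 2.1)² = 1.85×0.716² = 0.95 mA.
V_DS = V_DD − I_D·R_D = 16 − 0.95×2.7 = 13.4 V.
Saturation requires V_DS ≥ V_GS − V_t = 0.716 V; 13.4 ≥ 0.716 ✓.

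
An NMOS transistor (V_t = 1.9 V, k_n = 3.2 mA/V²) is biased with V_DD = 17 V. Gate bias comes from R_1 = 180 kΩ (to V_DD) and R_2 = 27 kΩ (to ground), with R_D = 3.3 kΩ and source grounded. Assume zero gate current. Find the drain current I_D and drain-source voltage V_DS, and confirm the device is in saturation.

V_G = V_DD·R_2/(R_1+R_2) = 17×27/207 = 2.22 V. With the source grounded, V_GS = V_G = 2.22 V.
Assume saturation: I_D = (k_n/2)(V_GS − V_t)² = (3.2/2)×(2.22 − 1.9)² = 1.6×0.317² = 0.161 mA.
V_DS = V_DD − I_D·R_D = 17 − 0.161×3.3 = 16.5 V.
Saturation requires V_DS ≥ V_GS − V_t = 0.317 V; 16.5 ≥ 0.317 ✓.

I_D ≈ 0.16 mA, V_DS ≈ 16 V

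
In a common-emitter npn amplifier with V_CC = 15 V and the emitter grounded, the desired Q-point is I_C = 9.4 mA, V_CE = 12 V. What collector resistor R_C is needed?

R_C ≈ 0.32 kΩ

Collector loop: V_CC = I_C·R_C + V_CE.
R_C = (V_CC − V_CE)/I_C = (15 − 12)/9.4 = 0.319 kΩ.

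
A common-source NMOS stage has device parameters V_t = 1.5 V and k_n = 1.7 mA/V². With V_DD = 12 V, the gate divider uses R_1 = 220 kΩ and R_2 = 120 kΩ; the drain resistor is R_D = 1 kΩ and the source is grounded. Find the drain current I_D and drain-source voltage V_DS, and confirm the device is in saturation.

I_D ≈ 6.4 mA, V_DS ≈ 5.6 V

V_G = V_DD·R_2/(R_1+R_2) = 12×120/340 = 4.24 V. With the source grounded, V_GS = V_G = 4.24 V.
Assume saturation: I_D = (k_n/2)(V_GS − V_t)² = (1.7/2)×(4.24 − 1.5)² = 0.85×2.74² = 6.36 mA.
V_DS = V_DD − I_D·R_D = 12 − 6.36×1 = 5.64 V.
Saturation requires V_DS ≥ V_GS − V_t = 2.74 V; 5.64 ≥ 2.74 ✓.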